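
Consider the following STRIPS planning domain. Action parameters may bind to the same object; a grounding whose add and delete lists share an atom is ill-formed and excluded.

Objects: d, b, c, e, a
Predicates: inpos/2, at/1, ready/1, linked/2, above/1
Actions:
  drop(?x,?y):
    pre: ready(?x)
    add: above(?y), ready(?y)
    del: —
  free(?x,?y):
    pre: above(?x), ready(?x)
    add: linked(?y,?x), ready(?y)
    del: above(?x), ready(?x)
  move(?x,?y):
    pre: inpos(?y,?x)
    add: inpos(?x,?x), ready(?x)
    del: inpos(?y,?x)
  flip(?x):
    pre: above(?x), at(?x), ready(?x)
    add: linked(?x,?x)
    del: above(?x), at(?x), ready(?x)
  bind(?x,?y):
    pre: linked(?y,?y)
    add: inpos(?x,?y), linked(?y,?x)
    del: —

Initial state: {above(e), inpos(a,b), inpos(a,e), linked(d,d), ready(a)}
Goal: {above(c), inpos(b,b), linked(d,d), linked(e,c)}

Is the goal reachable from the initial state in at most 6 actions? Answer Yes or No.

Yes

1. drop(a,c)  →  {above(c), above(e), inpos(a,b), inpos(a,e), linked(d,d), ready(a), ready(c)}
2. free(c,e)  →  {above(e), inpos(a,b), inpos(a,e), linked(d,d), linked(e,c), ready(a), ready(e)}
3. drop(e,c)  →  {above(c), above(e), inpos(a,b), inpos(a,e), linked(d,d), linked(e,c), ready(a), ready(c), ready(e)}
4. move(b,a)  →  {above(c), above(e), inpos(a,e), inpos(b,b), linked(d,d), linked(e,c), ready(a), ready(b), ready(c), ready(e)}
optimal plan length = 4; 4 ≤ 6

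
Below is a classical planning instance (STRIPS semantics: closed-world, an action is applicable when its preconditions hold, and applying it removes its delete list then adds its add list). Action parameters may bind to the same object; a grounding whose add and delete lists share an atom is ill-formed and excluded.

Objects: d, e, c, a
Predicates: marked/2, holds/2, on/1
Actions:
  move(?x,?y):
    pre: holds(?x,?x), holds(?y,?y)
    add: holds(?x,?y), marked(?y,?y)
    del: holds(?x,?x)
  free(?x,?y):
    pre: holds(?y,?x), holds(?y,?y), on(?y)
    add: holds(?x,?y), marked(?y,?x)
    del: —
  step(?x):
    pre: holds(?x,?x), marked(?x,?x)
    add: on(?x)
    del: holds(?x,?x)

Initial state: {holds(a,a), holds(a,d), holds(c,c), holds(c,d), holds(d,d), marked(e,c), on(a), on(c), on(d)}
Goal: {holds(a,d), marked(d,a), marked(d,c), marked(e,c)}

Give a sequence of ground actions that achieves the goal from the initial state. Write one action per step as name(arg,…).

free(d,c); free(d,a); free(c,d); free(a,d)

1. free(d,c)  →  {holds(a,a), holds(a,d), holds(c,c), holds(c,d), holds(d,c), holds(d,d), marked(c,d), marked(e,c), on(a), on(c), on(d)}
2. free(d,a)  →  {holds(a,a), holds(a,d), holds(c,c), holds(c,d), holds(d,a), holds(d,c), holds(d,d), marked(a,d), marked(c,d), marked(e,c), on(a), on(c), on(d)}
3. free(c,d)  →  {holds(a,a), holds(a,d), holds(c,c), holds(c,d), holds(d,a), holds(d,c), holds(d,d), marked(a,d), marked(c,d), marked(d,c), marked(e,c), on(a), on(c), on(d)}
4. free(a,d)  →  {holds(a,a), holds(a,d), holds(c,c), holds(c,d), holds(d,a), holds(d,c), holds(d,d), marked(a,d), marked(c,d), marked(d,a), marked(d,c), marked(e,c), on(a), on(c), on(d)}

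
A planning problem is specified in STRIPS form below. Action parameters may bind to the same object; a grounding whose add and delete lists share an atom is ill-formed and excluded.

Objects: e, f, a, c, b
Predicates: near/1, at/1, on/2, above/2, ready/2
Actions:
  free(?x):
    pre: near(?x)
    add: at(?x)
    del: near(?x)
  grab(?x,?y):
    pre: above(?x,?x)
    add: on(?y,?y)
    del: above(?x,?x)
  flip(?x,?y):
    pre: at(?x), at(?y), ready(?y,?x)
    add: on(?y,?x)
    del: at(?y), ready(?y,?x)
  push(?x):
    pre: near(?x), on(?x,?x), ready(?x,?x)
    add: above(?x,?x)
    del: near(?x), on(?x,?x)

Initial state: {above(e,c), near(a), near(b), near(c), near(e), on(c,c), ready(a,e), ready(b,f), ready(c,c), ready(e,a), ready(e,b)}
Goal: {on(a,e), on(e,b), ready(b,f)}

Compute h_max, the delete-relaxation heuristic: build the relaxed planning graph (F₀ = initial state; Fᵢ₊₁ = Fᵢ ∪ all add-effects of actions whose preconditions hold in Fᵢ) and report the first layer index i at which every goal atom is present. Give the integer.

F0 = init (11 atoms)
F1 = F0 ∪ {above(c,c), at(a), at(b), at(c), at(e)}  (16 atoms)
F2 = F1 ∪ {on(a,a), on(a,e), on(b,b), on(e,a), on(e,b), on(e,e), on(f,f)}  (23 atoms)
goal ⊆ F2  ⇒  h_max = 2

2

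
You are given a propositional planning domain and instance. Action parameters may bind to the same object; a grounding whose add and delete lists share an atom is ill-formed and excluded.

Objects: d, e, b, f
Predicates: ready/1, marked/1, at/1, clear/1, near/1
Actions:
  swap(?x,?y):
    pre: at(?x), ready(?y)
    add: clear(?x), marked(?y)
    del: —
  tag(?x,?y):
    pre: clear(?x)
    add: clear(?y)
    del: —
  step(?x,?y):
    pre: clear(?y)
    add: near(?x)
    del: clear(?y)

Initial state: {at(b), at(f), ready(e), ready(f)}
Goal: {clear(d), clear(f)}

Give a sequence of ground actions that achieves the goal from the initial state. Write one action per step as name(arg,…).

swap(f,e); tag(f,d)

1. swap(f,e)  →  {at(b), at(f), clear(f), marked(e), ready(e), ready(f)}
2. tag(f,d)  →  {at(b), at(f), clear(d), clear(f), marked(e), ready(e), ready(f)}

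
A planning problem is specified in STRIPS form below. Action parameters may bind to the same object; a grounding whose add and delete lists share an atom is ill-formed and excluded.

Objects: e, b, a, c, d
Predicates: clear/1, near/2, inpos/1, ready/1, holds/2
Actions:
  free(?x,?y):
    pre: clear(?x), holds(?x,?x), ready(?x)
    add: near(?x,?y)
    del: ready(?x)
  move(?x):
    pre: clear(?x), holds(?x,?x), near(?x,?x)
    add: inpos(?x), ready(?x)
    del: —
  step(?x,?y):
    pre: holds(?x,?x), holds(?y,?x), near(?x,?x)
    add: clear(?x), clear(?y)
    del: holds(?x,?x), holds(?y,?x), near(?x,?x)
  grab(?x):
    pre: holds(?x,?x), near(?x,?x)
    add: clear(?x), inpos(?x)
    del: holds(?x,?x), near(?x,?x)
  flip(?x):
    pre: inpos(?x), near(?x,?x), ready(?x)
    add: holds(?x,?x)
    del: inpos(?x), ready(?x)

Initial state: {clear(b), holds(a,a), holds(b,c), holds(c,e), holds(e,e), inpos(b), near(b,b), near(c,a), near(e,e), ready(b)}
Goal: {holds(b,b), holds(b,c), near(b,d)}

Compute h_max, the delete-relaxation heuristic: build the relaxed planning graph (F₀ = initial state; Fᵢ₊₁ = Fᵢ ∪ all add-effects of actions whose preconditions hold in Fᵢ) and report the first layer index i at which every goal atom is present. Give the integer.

2

F0 = init (10 atoms)
F1 = F0 ∪ {clear(c), clear(e), holds(b,b), inpos(e)}  (14 atoms)
F2 = F1 ∪ {near(b,a), near(b,c), near(b,d), near(b,e), ready(e)}  (19 atoms)
goal ⊆ F2  ⇒  h_max = 2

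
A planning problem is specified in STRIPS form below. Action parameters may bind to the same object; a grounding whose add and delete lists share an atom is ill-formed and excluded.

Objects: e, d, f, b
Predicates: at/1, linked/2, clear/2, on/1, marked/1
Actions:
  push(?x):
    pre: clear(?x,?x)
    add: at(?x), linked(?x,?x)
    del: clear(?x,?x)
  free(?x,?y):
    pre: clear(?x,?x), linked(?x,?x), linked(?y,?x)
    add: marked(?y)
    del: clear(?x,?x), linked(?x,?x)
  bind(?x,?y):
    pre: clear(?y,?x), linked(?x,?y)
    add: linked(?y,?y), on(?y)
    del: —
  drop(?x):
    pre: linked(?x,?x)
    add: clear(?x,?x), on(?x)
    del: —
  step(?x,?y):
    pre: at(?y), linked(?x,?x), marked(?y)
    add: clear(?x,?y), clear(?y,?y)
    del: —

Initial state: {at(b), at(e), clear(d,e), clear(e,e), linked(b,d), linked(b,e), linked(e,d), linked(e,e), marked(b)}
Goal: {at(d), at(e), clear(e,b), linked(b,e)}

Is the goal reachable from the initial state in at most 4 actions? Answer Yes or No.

1. bind(e,d)  →  {at(b), at(e), clear(d,e), clear(e,e), linked(b,d), linked(b,e), linked(d,d), linked(e,d), linked(e,e), marked(b), on(d)}
2. drop(d)  →  {at(b), at(e), clear(d,d), clear(d,e), clear(e,e), linked(b,d), linked(b,e), linked(d,d), linked(e,d), linked(e,e), marked(b), on(d)}
3. push(d)  →  {at(b), at(d), at(e), clear(d,e), clear(e,e), linked(b,d), linked(b,e), linked(d,d), linked(e,d), linked(e,e), marked(b), on(d)}
4. step(e,b)  →  {at(b), at(d), at(e), clear(b,b), clear(d,e), clear(e,b), clear(e,e), linked(b,d), linked(b,e), linked(d,d), linked(e,d), linked(e,e), marked(b), on(d)}
optimal plan length = 4; 4 ≤ 4

Yes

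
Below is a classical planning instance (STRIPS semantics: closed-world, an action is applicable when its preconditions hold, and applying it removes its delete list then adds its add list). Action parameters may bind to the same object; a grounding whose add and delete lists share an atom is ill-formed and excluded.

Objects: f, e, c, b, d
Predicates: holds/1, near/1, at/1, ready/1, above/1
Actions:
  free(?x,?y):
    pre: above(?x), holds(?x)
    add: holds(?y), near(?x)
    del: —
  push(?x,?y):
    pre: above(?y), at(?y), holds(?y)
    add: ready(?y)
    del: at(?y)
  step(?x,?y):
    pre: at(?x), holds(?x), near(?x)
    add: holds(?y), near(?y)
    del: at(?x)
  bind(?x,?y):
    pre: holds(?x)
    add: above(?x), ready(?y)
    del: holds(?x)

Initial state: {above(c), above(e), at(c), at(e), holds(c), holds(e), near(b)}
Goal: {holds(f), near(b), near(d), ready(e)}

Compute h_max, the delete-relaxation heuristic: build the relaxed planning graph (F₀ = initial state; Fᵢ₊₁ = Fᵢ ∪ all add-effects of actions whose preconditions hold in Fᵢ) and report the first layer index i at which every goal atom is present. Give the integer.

F0 = init (7 atoms)
F1 = F0 ∪ {holds(b), holds(d), holds(f), near(c), near(e), ready(b), ready(c), ready(d), ready(e), ready(f)}  (17 atoms)
F2 = F1 ∪ {above(b), above(d), above(f), near(d), near(f)}  (22 atoms)
goal ⊆ F2  ⇒  h_max = 2

2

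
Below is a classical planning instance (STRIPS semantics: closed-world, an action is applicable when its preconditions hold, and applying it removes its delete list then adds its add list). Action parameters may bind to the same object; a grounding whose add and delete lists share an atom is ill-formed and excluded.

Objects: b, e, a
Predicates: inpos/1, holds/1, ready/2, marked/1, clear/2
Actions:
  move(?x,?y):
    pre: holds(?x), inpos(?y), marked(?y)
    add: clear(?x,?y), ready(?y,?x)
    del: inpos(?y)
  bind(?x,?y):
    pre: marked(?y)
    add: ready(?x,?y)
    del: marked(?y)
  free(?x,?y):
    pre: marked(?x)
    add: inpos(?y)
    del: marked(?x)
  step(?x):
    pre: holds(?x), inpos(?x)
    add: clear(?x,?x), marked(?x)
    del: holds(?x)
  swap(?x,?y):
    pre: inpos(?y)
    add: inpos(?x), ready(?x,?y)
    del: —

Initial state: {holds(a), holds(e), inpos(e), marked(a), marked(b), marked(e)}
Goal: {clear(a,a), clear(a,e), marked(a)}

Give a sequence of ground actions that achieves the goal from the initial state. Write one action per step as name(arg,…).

move(a,e); free(b,a); move(a,a)

1. move(a,e)  →  {clear(a,e), holds(a), holds(e), marked(a), marked(b), marked(e), ready(e,a)}
2. free(b,a)  →  {clear(a,e), holds(a), holds(e), inpos(a), marked(a), marked(e), ready(e,a)}
3. move(a,a)  →  {clear(a,a), clear(a,e), holds(a), holds(e), marked(a), marked(e), ready(a,a), ready(e,a)}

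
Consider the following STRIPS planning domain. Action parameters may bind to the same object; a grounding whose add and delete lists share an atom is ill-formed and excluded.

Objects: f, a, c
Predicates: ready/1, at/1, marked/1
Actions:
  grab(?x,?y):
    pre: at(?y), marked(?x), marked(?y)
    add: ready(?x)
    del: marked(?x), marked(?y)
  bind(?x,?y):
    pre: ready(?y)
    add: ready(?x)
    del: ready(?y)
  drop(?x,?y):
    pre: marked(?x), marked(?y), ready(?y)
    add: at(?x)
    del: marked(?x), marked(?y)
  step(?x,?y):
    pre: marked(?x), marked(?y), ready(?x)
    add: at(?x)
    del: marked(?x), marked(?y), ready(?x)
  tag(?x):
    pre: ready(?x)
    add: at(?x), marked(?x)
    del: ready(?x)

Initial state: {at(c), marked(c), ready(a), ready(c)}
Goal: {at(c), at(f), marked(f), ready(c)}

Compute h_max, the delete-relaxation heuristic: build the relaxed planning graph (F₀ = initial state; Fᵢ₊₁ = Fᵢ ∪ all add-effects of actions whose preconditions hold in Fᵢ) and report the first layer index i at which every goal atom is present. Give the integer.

2

F0 = init (4 atoms)
F1 = F0 ∪ {at(a), marked(a), ready(f)}  (7 atoms)
F2 = F1 ∪ {at(f), marked(f)}  (9 atoms)
goal ⊆ F2  ⇒  h_max = 2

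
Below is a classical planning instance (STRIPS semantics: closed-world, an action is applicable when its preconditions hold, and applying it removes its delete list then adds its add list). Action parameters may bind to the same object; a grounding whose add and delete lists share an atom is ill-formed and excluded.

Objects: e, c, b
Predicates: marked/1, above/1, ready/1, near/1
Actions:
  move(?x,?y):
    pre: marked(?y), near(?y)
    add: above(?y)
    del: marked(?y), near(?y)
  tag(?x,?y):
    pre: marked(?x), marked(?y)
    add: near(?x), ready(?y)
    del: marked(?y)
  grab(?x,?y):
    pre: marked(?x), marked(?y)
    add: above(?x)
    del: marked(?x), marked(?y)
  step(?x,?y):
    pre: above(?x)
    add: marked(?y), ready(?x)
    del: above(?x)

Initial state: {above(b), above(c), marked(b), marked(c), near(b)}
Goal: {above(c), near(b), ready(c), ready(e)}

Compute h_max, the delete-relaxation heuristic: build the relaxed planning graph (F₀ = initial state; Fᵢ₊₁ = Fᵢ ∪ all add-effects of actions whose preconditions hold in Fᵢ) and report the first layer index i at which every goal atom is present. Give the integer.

F0 = init (5 atoms)
F1 = F0 ∪ {marked(e), near(c), ready(b), ready(c)}  (9 atoms)
F2 = F1 ∪ {above(e), near(e), ready(e)}  (12 atoms)
goal ⊆ F2  ⇒  h_max = 2

2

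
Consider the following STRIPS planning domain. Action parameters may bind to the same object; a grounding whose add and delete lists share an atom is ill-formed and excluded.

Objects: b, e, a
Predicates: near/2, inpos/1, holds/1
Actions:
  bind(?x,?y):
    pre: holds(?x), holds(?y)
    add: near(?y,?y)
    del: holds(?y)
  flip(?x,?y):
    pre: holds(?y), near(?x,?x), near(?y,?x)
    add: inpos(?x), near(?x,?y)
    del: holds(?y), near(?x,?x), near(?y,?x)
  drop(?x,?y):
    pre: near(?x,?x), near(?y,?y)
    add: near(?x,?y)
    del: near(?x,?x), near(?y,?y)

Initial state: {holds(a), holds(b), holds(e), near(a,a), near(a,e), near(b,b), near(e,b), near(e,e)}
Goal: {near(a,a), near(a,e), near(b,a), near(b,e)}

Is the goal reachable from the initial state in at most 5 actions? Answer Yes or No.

1. flip(b,e)  →  {holds(a), holds(b), inpos(b), near(a,a), near(a,e), near(b,e), near(e,e)}
2. bind(b,b)  →  {holds(a), inpos(b), near(a,a), near(a,e), near(b,b), near(b,e), near(e,e)}
3. drop(b,a)  →  {holds(a), inpos(b), near(a,e), near(b,a), near(b,e), near(e,e)}
4. bind(a,a)  →  {inpos(b), near(a,a), near(a,e), near(b,a), near(b,e), near(e,e)}
optimal plan length = 4; 4 ≤ 5

Yes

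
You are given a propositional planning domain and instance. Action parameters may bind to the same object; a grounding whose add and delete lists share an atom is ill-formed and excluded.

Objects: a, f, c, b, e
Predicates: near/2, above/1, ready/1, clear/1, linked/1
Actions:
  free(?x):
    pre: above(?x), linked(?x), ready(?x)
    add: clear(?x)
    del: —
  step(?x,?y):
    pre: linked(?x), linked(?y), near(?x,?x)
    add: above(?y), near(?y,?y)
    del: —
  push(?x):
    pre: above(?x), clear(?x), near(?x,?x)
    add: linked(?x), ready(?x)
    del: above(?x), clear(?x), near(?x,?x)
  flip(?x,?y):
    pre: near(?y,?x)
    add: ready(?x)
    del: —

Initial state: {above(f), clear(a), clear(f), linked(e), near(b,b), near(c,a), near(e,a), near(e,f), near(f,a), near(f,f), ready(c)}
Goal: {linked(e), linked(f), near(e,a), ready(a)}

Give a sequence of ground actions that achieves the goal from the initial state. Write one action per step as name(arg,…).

push(f); flip(a,f)

1. push(f)  →  {clear(a), linked(e), linked(f), near(b,b), near(c,a), near(e,a), near(e,f), near(f,a), ready(c), ready(f)}
2. flip(a,f)  →  {clear(a), linked(e), linked(f), near(b,b), near(c,a), near(e,a), near(e,f), near(f,a), ready(a), ready(c), ready(f)}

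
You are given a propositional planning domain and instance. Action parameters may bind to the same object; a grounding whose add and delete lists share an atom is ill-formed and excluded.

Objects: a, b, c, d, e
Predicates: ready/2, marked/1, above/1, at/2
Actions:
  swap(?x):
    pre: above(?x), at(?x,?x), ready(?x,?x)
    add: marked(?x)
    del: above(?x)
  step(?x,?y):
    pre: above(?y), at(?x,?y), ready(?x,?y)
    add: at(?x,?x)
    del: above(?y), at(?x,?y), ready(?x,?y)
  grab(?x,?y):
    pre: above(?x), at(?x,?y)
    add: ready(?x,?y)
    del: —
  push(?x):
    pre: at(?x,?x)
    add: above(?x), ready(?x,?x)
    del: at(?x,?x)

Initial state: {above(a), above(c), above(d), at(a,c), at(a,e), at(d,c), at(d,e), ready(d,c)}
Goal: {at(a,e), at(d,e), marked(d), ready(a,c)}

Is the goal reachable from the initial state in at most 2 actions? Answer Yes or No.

No

1. step(d,c)  →  {above(a), above(d), at(a,c), at(a,e), at(d,d), at(d,e)}
2. grab(a,c)  →  {above(a), above(d), at(a,c), at(a,e), at(d,d), at(d,e), ready(a,c)}
3. grab(d,d)  →  {above(a), above(d), at(a,c), at(a,e), at(d,d), at(d,e), ready(a,c), ready(d,d)}
4. swap(d)  →  {above(a), at(a,c), at(a,e), at(d,d), at(d,e), marked(d), ready(a,c), ready(d,d)}
optimal plan length = 4; 4 > 2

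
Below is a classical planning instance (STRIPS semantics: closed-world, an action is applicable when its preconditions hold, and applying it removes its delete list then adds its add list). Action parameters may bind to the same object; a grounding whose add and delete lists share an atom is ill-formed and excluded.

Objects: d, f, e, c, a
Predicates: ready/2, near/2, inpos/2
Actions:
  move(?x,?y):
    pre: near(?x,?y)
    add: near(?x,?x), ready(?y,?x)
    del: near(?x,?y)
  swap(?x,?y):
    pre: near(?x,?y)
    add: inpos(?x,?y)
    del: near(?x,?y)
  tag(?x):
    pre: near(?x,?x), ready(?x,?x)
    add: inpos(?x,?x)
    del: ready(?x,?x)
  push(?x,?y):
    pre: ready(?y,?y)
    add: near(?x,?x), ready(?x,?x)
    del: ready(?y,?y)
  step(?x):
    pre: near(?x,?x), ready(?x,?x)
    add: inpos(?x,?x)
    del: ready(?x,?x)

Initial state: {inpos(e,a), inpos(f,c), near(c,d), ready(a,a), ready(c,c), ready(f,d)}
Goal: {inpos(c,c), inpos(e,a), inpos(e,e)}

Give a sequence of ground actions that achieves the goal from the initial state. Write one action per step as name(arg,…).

move(c,d); swap(c,c); push(e,c); swap(e,e)

1. move(c,d)  →  {inpos(e,a), inpos(f,c), near(c,c), ready(a,a), ready(c,c), ready(d,c), ready(f,d)}
2. swap(c,c)  →  {inpos(c,c), inpos(e,a), inpos(f,c), ready(a,a), ready(c,c), ready(d,c), ready(f,d)}
3. push(e,c)  →  {inpos(c,c), inpos(e,a), inpos(f,c), near(e,e), ready(a,a), ready(d,c), ready(e,e), ready(f,d)}
4. swap(e,e)  →  {inpos(c,c), inpos(e,a), inpos(e,e), inpos(f,c), ready(a,a), ready(d,c), ready(e,e), ready(f,d)}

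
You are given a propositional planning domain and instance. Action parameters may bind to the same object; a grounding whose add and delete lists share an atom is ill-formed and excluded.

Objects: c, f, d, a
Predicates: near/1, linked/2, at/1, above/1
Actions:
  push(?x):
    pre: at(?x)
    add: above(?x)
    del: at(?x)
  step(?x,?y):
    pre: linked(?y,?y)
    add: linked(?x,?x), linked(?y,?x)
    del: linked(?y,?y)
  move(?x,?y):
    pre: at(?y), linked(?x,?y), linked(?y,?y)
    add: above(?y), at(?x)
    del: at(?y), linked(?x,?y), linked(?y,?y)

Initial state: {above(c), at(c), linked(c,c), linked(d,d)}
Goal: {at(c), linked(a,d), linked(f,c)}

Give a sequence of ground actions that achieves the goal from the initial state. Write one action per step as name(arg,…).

1. step(f,c)  →  {above(c), at(c), linked(c,f), linked(d,d), linked(f,f)}
2. step(c,f)  →  {above(c), at(c), linked(c,c), linked(c,f), linked(d,d), linked(f,c)}
3. step(a,c)  →  {above(c), at(c), linked(a,a), linked(c,a), linked(c,f), linked(d,d), linked(f,c)}
4. step(d,a)  →  {above(c), at(c), linked(a,d), linked(c,a), linked(c,f), linked(d,d), linked(f,c)}

step(f,c); step(c,f); step(a,c); step(d,a)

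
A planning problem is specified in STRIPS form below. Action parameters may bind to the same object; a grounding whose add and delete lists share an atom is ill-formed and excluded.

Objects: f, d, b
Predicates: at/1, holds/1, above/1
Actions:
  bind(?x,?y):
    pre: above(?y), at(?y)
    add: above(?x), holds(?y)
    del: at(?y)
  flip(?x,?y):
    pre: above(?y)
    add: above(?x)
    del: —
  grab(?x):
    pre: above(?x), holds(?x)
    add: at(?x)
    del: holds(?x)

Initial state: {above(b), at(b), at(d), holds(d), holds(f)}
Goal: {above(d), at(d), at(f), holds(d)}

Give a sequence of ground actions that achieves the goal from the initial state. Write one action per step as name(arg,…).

bind(f,b); flip(d,f); grab(f)

1. bind(f,b)  →  {above(b), above(f), at(d), holds(b), holds(d), holds(f)}
2. flip(d,f)  →  {above(b), above(d), above(f), at(d), holds(b), holds(d), holds(f)}
3. grab(f)  →  {above(b), above(d), above(f), at(d), at(f), holds(b), holds(d)}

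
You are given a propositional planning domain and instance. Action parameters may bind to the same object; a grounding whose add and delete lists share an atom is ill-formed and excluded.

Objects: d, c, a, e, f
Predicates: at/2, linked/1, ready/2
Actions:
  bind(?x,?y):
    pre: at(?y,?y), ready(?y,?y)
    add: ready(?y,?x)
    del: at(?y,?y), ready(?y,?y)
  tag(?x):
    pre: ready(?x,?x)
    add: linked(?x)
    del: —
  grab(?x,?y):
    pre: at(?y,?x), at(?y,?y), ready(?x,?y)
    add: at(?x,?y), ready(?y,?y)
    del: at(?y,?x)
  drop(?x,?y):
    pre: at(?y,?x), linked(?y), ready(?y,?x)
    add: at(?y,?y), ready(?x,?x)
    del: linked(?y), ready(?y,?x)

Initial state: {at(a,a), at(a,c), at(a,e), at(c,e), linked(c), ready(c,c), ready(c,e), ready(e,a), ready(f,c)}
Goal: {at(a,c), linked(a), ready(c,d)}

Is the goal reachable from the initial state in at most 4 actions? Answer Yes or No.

Yes

1. grab(e,a)  →  {at(a,a), at(a,c), at(c,e), at(e,a), linked(c), ready(a,a), ready(c,c), ready(c,e), ready(e,a), ready(f,c)}
2. tag(a)  →  {at(a,a), at(a,c), at(c,e), at(e,a), linked(a), linked(c), ready(a,a), ready(c,c), ready(c,e), ready(e,a), ready(f,c)}
3. drop(e,c)  →  {at(a,a), at(a,c), at(c,c), at(c,e), at(e,a), linked(a), ready(a,a), ready(c,c), ready(e,a), ready(e,e), ready(f,c)}
4. bind(d,c)  →  {at(a,a), at(a,c), at(c,e), at(e,a), linked(a), ready(a,a), ready(c,d), ready(e,a), ready(e,e), ready(f,c)}
optimal plan length = 4; 4 ≤ 4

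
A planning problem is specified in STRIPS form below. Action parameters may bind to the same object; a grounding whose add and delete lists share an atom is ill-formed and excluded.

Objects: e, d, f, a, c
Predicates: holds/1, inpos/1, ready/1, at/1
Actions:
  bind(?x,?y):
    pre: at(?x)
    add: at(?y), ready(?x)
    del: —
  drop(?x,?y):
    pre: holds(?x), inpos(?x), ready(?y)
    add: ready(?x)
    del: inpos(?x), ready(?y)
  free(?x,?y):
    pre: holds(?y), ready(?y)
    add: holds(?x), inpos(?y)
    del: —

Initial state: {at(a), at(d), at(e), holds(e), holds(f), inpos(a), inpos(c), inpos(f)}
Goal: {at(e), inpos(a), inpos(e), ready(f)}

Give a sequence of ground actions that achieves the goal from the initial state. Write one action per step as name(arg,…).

1. bind(e,e)  →  {at(a), at(d), at(e), holds(e), holds(f), inpos(a), inpos(c), inpos(f), ready(e)}
2. free(e,e)  →  {at(a), at(d), at(e), holds(e), holds(f), inpos(a), inpos(c), inpos(e), inpos(f), ready(e)}
3. drop(f,e)  →  {at(a), at(d), at(e), holds(e), holds(f), inpos(a), inpos(c), inpos(e), ready(f)}

bind(e,e); free(e,e); drop(f,e)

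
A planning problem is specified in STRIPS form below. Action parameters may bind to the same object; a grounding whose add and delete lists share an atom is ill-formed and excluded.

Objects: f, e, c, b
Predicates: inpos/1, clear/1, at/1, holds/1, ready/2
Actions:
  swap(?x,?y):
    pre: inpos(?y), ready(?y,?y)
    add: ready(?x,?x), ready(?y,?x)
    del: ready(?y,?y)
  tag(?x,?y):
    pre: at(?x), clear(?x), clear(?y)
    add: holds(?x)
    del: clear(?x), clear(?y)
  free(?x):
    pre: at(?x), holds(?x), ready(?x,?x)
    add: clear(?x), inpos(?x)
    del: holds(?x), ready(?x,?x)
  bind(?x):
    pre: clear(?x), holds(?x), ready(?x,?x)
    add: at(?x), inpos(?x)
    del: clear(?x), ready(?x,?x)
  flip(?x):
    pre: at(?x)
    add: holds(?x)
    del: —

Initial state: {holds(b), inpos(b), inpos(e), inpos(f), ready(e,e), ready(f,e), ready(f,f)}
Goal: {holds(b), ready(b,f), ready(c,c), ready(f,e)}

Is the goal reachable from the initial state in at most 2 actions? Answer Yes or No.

No

1. swap(c,f)  →  {holds(b), inpos(b), inpos(e), inpos(f), ready(c,c), ready(e,e), ready(f,c), ready(f,e)}
2. swap(b,e)  →  {holds(b), inpos(b), inpos(e), inpos(f), ready(b,b), ready(c,c), ready(e,b), ready(f,c), ready(f,e)}
3. swap(f,b)  →  {holds(b), inpos(b), inpos(e), inpos(f), ready(b,f), ready(c,c), ready(e,b), ready(f,c), ready(f,e), ready(f,f)}
optimal plan length = 3; 3 > 2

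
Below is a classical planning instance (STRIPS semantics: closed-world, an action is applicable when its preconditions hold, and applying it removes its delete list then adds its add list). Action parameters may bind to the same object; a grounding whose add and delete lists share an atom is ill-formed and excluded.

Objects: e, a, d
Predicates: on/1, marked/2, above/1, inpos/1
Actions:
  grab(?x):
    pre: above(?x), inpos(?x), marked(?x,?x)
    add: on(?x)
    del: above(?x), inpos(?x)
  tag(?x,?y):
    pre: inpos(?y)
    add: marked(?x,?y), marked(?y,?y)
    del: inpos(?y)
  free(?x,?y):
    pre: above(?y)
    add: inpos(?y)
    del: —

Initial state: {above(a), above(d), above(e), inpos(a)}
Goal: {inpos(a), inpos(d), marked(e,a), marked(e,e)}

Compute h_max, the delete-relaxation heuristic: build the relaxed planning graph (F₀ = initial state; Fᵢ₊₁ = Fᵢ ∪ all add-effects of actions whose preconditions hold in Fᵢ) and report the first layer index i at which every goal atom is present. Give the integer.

F0 = init (4 atoms)
F1 = F0 ∪ {inpos(d), inpos(e), marked(a,a), marked(d,a), marked(e,a)}  (9 atoms)
F2 = F1 ∪ {marked(a,d), marked(a,e), marked(d,d), marked(d,e), marked(e,d), marked(e,e), on(a)}  (16 atoms)
goal ⊆ F2  ⇒  h_max = 2

2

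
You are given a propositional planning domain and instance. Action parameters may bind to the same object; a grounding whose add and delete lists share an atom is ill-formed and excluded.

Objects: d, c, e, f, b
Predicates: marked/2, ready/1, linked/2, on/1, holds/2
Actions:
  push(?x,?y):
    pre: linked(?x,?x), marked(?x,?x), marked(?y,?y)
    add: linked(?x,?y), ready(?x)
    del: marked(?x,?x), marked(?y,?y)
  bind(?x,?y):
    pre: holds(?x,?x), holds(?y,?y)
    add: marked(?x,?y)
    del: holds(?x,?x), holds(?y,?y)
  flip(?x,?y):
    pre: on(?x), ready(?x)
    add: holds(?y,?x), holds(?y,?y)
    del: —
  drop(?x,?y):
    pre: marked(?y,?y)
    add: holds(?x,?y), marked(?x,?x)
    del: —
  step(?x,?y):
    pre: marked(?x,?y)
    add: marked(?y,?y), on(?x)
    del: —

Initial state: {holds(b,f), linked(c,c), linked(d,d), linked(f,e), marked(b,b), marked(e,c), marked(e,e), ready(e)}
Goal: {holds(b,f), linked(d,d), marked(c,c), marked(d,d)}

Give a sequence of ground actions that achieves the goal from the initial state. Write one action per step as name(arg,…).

1. drop(d,e)  →  {holds(b,f), holds(d,e), linked(c,c), linked(d,d), linked(f,e), marked(b,b), marked(d,d), marked(e,c), marked(e,e), ready(e)}
2. drop(c,d)  →  {holds(b,f), holds(c,d), holds(d,e), linked(c,c), linked(d,d), linked(f,e), marked(b,b), marked(c,c), marked(d,d), marked(e,c), marked(e,e), ready(e)}

drop(d,e); drop(c,d)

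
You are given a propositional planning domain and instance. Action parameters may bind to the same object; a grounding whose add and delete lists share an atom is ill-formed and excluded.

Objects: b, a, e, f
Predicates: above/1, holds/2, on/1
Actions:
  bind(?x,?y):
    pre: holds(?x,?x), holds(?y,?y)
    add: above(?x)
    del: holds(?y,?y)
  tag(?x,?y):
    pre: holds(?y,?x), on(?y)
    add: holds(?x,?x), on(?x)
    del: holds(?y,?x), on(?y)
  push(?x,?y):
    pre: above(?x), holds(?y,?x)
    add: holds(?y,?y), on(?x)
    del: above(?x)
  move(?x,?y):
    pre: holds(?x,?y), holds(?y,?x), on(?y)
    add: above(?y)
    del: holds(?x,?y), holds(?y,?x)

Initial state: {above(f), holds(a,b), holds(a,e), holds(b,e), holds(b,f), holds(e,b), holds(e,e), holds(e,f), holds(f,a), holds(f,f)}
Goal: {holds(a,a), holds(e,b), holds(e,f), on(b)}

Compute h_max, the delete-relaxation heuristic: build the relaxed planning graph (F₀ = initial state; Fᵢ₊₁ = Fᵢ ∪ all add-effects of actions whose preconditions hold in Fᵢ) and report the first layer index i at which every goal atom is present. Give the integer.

3

F0 = init (10 atoms)
F1 = F0 ∪ {above(e), holds(b,b), on(f)}  (13 atoms)
F2 = F1 ∪ {above(b), holds(a,a), on(a), on(e)}  (17 atoms)
F3 = F2 ∪ {above(a), on(b)}  (19 atoms)
goal ⊆ F3  ⇒  h_max = 3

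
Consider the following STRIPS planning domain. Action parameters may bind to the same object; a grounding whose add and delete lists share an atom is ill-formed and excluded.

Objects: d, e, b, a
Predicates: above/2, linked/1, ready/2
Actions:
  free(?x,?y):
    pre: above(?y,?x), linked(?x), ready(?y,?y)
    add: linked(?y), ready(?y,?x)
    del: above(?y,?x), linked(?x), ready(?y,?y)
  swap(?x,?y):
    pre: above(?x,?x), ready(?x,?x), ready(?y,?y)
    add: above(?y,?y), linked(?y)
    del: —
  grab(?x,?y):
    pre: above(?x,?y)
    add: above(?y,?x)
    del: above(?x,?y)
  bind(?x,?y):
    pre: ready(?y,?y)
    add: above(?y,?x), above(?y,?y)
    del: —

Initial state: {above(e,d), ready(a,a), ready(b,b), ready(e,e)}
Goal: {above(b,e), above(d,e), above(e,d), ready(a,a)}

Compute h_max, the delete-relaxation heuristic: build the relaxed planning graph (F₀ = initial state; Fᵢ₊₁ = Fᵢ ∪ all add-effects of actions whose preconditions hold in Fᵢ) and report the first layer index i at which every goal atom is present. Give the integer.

1

F0 = init (4 atoms)
F1 = F0 ∪ {above(a,a), above(a,b), above(a,d), above(a,e), above(b,a), above(b,b), above(b,d), above(b,e), above(d,e), above(e,a), above(e,b), above(e,e)}  (16 atoms)
goal ⊆ F1  ⇒  h_max = 1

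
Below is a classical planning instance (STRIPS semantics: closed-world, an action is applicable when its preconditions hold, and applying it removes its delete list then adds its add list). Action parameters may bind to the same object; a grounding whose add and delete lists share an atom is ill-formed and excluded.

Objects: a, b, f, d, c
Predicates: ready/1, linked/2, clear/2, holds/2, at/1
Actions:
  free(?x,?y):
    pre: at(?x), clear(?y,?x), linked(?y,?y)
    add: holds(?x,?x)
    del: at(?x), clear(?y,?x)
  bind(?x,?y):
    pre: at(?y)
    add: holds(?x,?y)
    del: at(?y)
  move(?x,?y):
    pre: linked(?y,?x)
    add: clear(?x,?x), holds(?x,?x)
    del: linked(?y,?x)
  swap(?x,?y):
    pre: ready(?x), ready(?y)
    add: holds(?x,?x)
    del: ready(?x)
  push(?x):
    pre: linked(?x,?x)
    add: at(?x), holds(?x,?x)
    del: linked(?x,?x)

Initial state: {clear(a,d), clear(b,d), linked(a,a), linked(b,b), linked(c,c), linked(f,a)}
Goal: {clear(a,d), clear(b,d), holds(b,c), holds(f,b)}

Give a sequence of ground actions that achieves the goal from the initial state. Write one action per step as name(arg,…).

push(b); bind(f,b); push(c); bind(b,c)

1. push(b)  →  {at(b), clear(a,d), clear(b,d), holds(b,b), linked(a,a), linked(c,c), linked(f,a)}
2. bind(f,b)  →  {clear(a,d), clear(b,d), holds(b,b), holds(f,b), linked(a,a), linked(c,c), linked(f,a)}
3. push(c)  →  {at(c), clear(a,d), clear(b,d), holds(b,b), holds(c,c), holds(f,b), linked(a,a), linked(f,a)}
4. bind(b,c)  →  {clear(a,d), clear(b,d), holds(b,b), holds(b,c), holds(c,c), holds(f,b), linked(a,a), linked(f,a)}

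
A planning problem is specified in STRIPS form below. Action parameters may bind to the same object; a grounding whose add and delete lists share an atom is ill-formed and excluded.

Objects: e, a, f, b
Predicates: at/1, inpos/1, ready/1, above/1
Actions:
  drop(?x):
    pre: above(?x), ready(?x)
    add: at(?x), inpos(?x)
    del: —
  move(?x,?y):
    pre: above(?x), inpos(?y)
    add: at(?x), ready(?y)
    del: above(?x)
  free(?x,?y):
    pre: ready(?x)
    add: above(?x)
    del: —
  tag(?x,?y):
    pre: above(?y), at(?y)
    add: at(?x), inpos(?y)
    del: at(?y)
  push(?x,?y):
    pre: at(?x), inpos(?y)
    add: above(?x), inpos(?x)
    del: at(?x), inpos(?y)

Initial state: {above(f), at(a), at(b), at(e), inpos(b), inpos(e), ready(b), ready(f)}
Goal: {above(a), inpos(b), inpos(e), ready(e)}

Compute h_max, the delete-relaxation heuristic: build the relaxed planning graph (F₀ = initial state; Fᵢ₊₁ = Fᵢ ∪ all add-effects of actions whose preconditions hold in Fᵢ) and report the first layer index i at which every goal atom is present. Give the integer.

1

F0 = init (8 atoms)
F1 = F0 ∪ {above(a), above(b), above(e), at(f), inpos(a), inpos(f), ready(e)}  (15 atoms)
goal ⊆ F1  ⇒  h_max = 1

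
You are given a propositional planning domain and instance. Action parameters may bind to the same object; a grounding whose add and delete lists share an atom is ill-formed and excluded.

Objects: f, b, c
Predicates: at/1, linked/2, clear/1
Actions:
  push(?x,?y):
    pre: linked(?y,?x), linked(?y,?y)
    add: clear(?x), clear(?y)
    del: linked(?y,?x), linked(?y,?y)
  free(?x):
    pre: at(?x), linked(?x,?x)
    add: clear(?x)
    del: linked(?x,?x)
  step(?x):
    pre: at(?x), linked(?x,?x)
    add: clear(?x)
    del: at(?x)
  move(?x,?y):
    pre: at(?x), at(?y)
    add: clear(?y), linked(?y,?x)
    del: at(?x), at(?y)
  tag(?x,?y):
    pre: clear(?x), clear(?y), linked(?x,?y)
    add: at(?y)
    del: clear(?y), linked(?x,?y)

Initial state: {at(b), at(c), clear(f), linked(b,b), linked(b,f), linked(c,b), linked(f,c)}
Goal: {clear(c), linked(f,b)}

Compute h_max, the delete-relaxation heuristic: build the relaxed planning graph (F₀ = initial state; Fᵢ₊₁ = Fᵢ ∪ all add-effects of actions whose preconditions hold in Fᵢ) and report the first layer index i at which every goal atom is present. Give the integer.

3

F0 = init (7 atoms)
F1 = F0 ∪ {clear(b), clear(c), linked(b,c), linked(c,c)}  (11 atoms)
F2 = F1 ∪ {at(f)}  (12 atoms)
F3 = F2 ∪ {linked(c,f), linked(f,b), linked(f,f)}  (15 atoms)
goal ⊆ F3  ⇒  h_max = 3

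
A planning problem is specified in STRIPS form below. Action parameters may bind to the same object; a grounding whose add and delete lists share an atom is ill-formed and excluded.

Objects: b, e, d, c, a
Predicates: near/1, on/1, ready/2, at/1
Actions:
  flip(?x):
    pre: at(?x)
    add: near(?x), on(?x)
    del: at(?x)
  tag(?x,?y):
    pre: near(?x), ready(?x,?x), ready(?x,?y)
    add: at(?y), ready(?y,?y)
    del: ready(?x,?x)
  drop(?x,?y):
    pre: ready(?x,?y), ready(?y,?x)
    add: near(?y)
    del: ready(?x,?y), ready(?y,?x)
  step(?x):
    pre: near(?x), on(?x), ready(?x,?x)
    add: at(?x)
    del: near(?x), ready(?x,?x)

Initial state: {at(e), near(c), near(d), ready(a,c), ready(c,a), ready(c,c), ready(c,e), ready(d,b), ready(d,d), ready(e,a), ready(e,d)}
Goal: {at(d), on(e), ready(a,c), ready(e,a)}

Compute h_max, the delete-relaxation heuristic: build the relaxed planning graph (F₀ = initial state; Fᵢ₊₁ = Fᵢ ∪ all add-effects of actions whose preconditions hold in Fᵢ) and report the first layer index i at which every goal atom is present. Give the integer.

F0 = init (11 atoms)
F1 = F0 ∪ {at(a), at(b), near(a), near(e), on(e), ready(a,a), ready(b,b), ready(e,e)}  (19 atoms)
F2 = F1 ∪ {at(c), at(d), near(b), on(a), on(b)}  (24 atoms)
goal ⊆ F2  ⇒  h_max = 2

2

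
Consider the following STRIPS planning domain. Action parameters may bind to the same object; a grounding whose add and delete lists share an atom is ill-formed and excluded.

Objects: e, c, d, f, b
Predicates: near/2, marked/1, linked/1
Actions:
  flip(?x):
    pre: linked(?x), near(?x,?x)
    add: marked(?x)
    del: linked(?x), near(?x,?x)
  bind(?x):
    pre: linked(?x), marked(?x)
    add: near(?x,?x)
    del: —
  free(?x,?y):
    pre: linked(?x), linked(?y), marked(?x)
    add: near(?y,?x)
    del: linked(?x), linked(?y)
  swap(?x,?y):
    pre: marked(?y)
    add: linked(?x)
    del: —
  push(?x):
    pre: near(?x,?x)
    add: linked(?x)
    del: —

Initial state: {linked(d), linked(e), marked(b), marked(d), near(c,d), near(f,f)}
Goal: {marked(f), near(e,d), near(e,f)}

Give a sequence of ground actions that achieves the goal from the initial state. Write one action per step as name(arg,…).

free(d,e); swap(e,d); swap(f,d); flip(f); swap(f,d); free(f,e)

1. free(d,e)  →  {marked(b), marked(d), near(c,d), near(e,d), near(f,f)}
2. swap(e,d)  →  {linked(e), marked(b), marked(d), near(c,d), near(e,d), near(f,f)}
3. swap(f,d)  →  {linked(e), linked(f), marked(b), marked(d), near(c,d), near(e,d), near(f,f)}
4. flip(f)  →  {linked(e), marked(b), marked(d), marked(f), near(c,d), near(e,d)}
5. swap(f,d)  →  {linked(e), linked(f), marked(b), marked(d), marked(f), near(c,d), near(e,d)}
6. free(f,e)  →  {marked(b), marked(d), marked(f), near(c,d), near(e,d), near(e,f)}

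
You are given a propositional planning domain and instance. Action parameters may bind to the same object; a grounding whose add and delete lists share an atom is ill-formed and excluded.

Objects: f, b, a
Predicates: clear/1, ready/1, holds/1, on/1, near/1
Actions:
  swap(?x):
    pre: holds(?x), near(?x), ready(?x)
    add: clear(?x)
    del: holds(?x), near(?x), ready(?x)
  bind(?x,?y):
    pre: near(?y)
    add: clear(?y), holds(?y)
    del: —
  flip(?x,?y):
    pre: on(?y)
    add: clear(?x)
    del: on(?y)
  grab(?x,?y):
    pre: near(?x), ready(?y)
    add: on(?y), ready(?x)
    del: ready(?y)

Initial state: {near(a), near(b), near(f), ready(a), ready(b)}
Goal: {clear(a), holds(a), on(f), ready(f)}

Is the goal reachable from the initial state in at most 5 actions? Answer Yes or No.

1. bind(f,a)  →  {clear(a), holds(a), near(a), near(b), near(f), ready(a), ready(b)}
2. grab(f,b)  →  {clear(a), holds(a), near(a), near(b), near(f), on(b), ready(a), ready(f)}
3. grab(b,f)  →  {clear(a), holds(a), near(a), near(b), near(f), on(b), on(f), ready(a), ready(b)}
4. grab(f,b)  →  {clear(a), holds(a), near(a), near(b), near(f), on(b), on(f), ready(a), ready(f)}
optimal plan length = 4; 4 ≤ 5

Yes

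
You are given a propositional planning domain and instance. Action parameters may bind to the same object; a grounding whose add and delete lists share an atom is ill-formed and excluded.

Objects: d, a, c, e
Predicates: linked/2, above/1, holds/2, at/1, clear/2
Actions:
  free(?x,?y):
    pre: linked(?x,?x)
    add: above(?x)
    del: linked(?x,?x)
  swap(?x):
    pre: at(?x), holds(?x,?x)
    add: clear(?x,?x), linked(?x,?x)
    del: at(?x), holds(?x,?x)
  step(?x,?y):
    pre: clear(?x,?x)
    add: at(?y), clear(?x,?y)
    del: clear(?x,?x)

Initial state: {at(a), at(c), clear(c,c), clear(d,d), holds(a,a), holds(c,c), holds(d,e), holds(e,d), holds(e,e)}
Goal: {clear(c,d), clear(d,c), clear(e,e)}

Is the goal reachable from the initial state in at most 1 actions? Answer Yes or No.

No

1. swap(a)  →  {at(c), clear(a,a), clear(c,c), clear(d,d), holds(c,c), holds(d,e), holds(e,d), holds(e,e), linked(a,a)}
2. step(d,c)  →  {at(c), clear(a,a), clear(c,c), clear(d,c), holds(c,c), holds(d,e), holds(e,d), holds(e,e), linked(a,a)}
3. step(a,e)  →  {at(c), at(e), clear(a,e), clear(c,c), clear(d,c), holds(c,c), holds(d,e), holds(e,d), holds(e,e), linked(a,a)}
4. swap(e)  →  {at(c), clear(a,e), clear(c,c), clear(d,c), clear(e,e), holds(c,c), holds(d,e), holds(e,d), linked(a,a), linked(e,e)}
5. step(c,d)  →  {at(c), at(d), clear(a,e), clear(c,d), clear(d,c), clear(e,e), holds(c,c), holds(d,e), holds(e,d), linked(a,a), linked(e,e)}
optimal plan length = 5; 5 > 1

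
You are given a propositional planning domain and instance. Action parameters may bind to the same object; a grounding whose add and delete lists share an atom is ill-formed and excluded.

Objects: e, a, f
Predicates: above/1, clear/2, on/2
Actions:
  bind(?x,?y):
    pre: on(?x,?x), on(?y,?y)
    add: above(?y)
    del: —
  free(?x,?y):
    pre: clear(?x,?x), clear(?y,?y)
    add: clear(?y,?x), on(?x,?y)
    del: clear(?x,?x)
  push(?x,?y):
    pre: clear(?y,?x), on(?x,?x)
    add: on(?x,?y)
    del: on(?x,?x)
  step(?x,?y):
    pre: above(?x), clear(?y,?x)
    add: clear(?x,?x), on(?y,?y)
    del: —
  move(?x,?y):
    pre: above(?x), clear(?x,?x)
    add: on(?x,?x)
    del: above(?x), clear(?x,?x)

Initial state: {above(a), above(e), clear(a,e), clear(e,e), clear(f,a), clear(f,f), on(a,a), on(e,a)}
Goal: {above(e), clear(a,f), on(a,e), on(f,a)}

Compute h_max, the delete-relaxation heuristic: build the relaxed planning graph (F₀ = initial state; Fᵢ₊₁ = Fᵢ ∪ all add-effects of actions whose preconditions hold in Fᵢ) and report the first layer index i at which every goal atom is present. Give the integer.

F0 = init (8 atoms)
F1 = F0 ∪ {clear(a,a), clear(e,f), clear(f,e), on(a,f), on(e,e), on(e,f), on(f,e), on(f,f)}  (16 atoms)
F2 = F1 ∪ {above(f), clear(a,f), clear(e,a), on(a,e), on(f,a)}  (21 atoms)
goal ⊆ F2  ⇒  h_max = 2

2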